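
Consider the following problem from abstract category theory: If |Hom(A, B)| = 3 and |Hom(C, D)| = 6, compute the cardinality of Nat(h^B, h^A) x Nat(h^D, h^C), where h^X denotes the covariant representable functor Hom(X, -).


By the Yoneda lemma, Nat(h^B, h^A) is isomorphic to Hom(A, B),
so |Nat(h^B, h^A)| = |Hom(A, B)| and |Nat(h^D, h^C)| = |Hom(C, D)|.
|Hom(A, B)| = 3, |Hom(C, D)| = 6.
|Nat(h^B, h^A) x Nat(h^D, h^C)| = 3 * 6 = 18

18


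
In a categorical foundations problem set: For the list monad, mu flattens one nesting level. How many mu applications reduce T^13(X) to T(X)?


Each application of mu: T^2 -> T removes one layer of nesting.
Starting at depth 13 (i.e., T^13(X)), we need to reach T(X).
Number of mu applications = 13 - 1 = 12

12


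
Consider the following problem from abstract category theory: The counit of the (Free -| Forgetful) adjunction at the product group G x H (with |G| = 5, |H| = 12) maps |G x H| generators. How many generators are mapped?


The counit epsilon_K: F(U(K)) -> K of the Free-Forgetful adjunction
maps |K| generators of F(U(K)) into K. For K = G x H (the product group),
|G x H| = |G| * |H|.
Total generators mapped = 5 * 12 = 60.

60


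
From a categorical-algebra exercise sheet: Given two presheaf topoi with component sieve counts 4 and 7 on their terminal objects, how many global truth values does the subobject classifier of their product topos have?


In a product of presheaf topoi E_1 x E_2, the subobject classifier
is Omega = Omega_1 x Omega_2 (componentwise), so
|Omega(top)| = |Omega_1(top_1)| * |Omega_2(top_2)|.
= 4 * 7 = 28.

28


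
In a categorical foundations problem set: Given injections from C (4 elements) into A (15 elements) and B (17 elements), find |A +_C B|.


The pushout A +_C B identifies the images of C in A and B.
|A +_C B| = |A| + |B| - |C| (for injections).
= 15 + 17 - 4 = 28

28


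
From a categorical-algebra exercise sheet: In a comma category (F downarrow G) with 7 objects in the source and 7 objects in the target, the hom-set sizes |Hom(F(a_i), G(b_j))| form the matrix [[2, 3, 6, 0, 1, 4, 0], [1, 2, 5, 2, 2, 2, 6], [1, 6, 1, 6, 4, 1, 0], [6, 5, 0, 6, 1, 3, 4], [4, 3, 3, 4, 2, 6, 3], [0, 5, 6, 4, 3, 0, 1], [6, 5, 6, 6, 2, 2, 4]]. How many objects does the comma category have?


Objects of (F downarrow G) are triples (a, b, h: F(a)->G(b)).
The count equals the sum of all entries in the hom-matrix.
sum(row 0) = 16
sum(row 1) = 20
sum(row 2) = 19
sum(row 3) = 25
sum(row 4) = 25
sum(row 5) = 19
sum(row 6) = 31
Grand total = 155

155


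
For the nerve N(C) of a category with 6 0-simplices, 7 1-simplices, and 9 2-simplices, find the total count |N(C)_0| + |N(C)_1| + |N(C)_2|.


The 2-skeleton of the nerve N(C) consists of simplices in dimensions 0, 1, 2:
  |N(C)_0| = 6 (objects)
  |N(C)_1| = 7 (morphisms)
  |N(C)_2| = 9 (composable pairs)
Total = 6 + 7 + 9 = 22

22


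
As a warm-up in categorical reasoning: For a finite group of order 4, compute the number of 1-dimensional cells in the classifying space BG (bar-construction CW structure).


In the bar-construction CW model of BG, the n-cells are indexed by
n-tuples [g_1|...|g_n] of non-identity elements of G (degenerate
simplices with some g_i = e do not contribute cells), so there are
(|G| - 1)^n n-cells.
For dim = 1 with |G| = 4:
cells = (4 - 1)^1 = 3^1 = 3

3


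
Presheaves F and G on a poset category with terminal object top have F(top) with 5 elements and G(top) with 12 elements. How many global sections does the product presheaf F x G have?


Global sections of a presheaf on a poset with terminal top satisfy
Gamma(H) ~ H(top). Presheaves admit pointwise products, so
(F x G)(top) = F(top) x G(top) (Cartesian product).
|Gamma(F x G)| = |F(top)| * |G(top)| = 5 * 12 = 60.

60


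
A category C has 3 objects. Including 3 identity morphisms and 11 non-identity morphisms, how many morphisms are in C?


Each object has an identity morphism, giving 3 identities.
Adding the 11 non-identity morphisms:
Total = 3 + 11 = 14

14


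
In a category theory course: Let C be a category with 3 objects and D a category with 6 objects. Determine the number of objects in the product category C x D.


The product category C x D has objects that are pairs (c, d).
Number of pairs = |Ob(C)| * |Ob(D)| = 3 * 6 = 18

18


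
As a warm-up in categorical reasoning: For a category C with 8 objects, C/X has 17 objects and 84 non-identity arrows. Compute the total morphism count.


In the slice category C/X, objects are morphisms to X.
Identity morphisms: 17 (one per object of C/X).
Non-identity morphisms: 84.
Total = 17 + 84 = 101

101


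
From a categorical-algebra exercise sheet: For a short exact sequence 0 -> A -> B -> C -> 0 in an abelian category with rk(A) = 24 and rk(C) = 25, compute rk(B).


For a short exact sequence 0 -> A -> B -> C -> 0,
rank is additive: rank(B) = rank(A) + rank(C).
rank(B) = 24 + 25 = 49

49


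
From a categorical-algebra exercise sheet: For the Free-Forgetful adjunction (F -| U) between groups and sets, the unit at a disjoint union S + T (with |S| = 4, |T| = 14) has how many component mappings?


The unit eta_X: X -> U(F(X)) of the Free-Forgetful adjunction
maps each element of X to a generator of F(X). For X = S + T (disjoint
union in Set), |S + T| = |S| + |T|.
Total mappings = 4 + 14 = 18.

18


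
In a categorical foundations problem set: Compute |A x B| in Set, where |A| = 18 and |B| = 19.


In Set, the product A x B is the Cartesian product.
By the universal property, |A x B| = |A| * |B|.
|A x B| = 18 * 19 = 342

342


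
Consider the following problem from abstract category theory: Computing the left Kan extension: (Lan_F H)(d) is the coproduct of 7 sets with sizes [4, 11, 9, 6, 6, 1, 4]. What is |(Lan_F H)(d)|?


Pointwise, the left Kan extension (Lan_F H)(d) is the colimit, indexed
by the comma category (F downarrow d), of H composed with the
projection (F downarrow d) -> C. Here that colimit is given
as a coproduct (disjoint union) of sets, so its cardinality is the
sum of the sizes of the summands.
Coproduct of sets with sizes: 4 + 11 + 9 + 6 + 6 + 1 + 4
= 41

41


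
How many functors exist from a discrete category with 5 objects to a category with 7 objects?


A functor from a discrete category C to D is determined by
where each object maps. Each of the 5 objects of C can map
to any of the 7 objects of D independently.
Number of functors = 7^5 = 16807

16807


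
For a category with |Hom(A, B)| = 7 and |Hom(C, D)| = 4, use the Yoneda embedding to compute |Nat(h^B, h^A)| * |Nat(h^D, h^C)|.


By the Yoneda lemma, Nat(h^B, h^A) is isomorphic to Hom(A, B),
so |Nat(h^B, h^A)| = |Hom(A, B)| and |Nat(h^D, h^C)| = |Hom(C, D)|.
|Hom(A, B)| = 7, |Hom(C, D)| = 4.
|Nat(h^B, h^A) x Nat(h^D, h^C)| = 7 * 4 = 28

28


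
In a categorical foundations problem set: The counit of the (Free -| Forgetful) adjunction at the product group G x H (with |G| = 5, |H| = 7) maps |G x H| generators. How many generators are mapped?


The counit epsilon_K: F(U(K)) -> K of the Free-Forgetful adjunction
maps |K| generators of F(U(K)) into K. For K = G x H (the product group),
|G x H| = |G| * |H|.
Total generators mapped = 5 * 7 = 35.

35


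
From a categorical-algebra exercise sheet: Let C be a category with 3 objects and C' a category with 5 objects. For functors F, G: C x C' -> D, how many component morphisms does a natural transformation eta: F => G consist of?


A natural transformation eta: F => G assigns one component morphism per
object of the domain category.
The domain is the product category C x C', so
|Ob(C x C')| = |Ob(C)| * |Ob(C')| = 3 * 5 = 15.
Therefore eta has 15 component morphisms.

15


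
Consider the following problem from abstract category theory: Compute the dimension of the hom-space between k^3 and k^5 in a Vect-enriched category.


In Vect-enriched categories, Hom(k^n, k^m) is the space of m x n matrices.
dim(Hom(k^3, k^5)) = 5 * 3 = 15

15


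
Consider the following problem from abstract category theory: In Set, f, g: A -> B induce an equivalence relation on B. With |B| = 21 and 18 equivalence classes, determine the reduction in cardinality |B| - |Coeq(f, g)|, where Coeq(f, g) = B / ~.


The coequalizer Coeq(f, g) = B / ~ has one element per equivalence class.
|B| = 21, |Coeq(f, g)| = 18.
|B| - |Coeq(f, g)| = 21 - 18 = 3.

3


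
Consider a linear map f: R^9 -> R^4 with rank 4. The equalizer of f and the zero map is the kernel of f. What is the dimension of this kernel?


The equalizer of f and the zero map is ker(f).
By the rank-nullity theorem: dim(ker(f)) = dim(domain) - rank(f).
dim(ker(f)) = 9 - 4 = 5

5


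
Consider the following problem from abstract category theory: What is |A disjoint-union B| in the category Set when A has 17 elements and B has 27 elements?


In Set, the coproduct A + B is the disjoint union.
|A + B| = |A| + |B| = 17 + 27 = 44

44


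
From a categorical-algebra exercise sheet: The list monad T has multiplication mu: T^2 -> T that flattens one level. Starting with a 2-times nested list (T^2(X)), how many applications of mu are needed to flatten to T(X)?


Each application of mu: T^2 -> T removes one layer of nesting.
Starting at depth 2 (i.e., T^2(X)), we need to reach T(X).
Number of mu applications = 2 - 1 = 1

1


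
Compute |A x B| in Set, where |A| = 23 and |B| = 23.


In Set, the product A x B is the Cartesian product.
By the universal property, |A x B| = |A| * |B|.
|A x B| = 23 * 23 = 529

529


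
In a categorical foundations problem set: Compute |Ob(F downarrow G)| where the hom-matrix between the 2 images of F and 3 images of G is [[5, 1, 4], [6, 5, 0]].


Objects of (F downarrow G) are triples (a, b, h: F(a)->G(b)).
The count equals the sum of all entries in the hom-matrix.
sum(row 0) = 10
sum(row 1) = 11
Grand total = 21

21


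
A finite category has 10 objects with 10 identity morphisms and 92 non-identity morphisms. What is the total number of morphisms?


Each object has an identity morphism, giving 10 identities.
Adding the 92 non-identity morphisms:
Total = 10 + 92 = 102

102


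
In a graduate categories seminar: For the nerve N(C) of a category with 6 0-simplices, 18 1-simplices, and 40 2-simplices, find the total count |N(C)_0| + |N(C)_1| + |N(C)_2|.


The 2-skeleton of the nerve N(C) consists of simplices in dimensions 0, 1, 2:
  |N(C)_0| = 6 (objects)
  |N(C)_1| = 18 (morphisms)
  |N(C)_2| = 40 (composable pairs)
Total = 6 + 18 + 40 = 64

64


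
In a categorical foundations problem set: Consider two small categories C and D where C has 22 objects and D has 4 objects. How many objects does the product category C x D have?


The product category C x D has objects that are pairs (c, d).
Number of pairs = |Ob(C)| * |Ob(D)| = 22 * 4 = 88

88


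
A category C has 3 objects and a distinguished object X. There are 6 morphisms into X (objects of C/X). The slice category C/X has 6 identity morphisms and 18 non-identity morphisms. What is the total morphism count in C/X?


In the slice category C/X, objects are morphisms to X.
Identity morphisms: 6 (one per object of C/X).
Non-identity morphisms: 18.
Total = 6 + 18 = 24

24


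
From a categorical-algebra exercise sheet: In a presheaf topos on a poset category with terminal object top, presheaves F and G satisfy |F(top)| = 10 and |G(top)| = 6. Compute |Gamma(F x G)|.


Global sections of a presheaf on a poset with terminal top satisfy
Gamma(H) ~ H(top). Presheaves admit pointwise products, so
(F x G)(top) = F(top) x G(top) (Cartesian product).
|Gamma(F x G)| = |F(top)| * |G(top)| = 10 * 6 = 60.

60


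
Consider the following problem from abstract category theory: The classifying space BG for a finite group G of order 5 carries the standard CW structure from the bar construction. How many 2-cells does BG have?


In the bar-construction CW model of BG, the n-cells are indexed by
n-tuples [g_1|...|g_n] of non-identity elements of G (degenerate
simplices with some g_i = e do not contribute cells), so there are
(|G| - 1)^n n-cells.
For dim = 2 with |G| = 5:
cells = (5 - 1)^2 = 4^2 = 16

16


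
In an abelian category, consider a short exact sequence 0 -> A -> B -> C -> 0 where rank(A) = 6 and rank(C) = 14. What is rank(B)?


For a short exact sequence 0 -> A -> B -> C -> 0,
rank is additive: rank(B) = rank(A) + rank(C).
rank(B) = 6 + 14 = 20

20


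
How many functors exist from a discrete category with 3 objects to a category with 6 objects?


A functor from a discrete category C to D is determined by
where each object maps. Each of the 3 objects of C can map
to any of the 6 objects of D independently.
Number of functors = 6^3 = 216

216


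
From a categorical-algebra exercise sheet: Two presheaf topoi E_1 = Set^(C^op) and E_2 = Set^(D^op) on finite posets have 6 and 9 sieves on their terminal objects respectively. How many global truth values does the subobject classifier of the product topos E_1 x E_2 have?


In a product of presheaf topoi E_1 x E_2, the subobject classifier
is Omega = Omega_1 x Omega_2 (componentwise), so
|Omega(top)| = |Omega_1(top_1)| * |Omega_2(top_2)|.
= 6 * 9 = 54.

54


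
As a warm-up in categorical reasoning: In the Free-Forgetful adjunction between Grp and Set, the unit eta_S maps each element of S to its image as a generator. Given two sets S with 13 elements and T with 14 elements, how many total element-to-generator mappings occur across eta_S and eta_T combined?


The unit eta_X: X -> U(F(X)) of the Free-Forgetful adjunction
maps each element of X to a generator of F(X). For X = S + T (disjoint
union in Set), |S + T| = |S| + |T|.
Total mappings = 13 + 14 = 27.

27


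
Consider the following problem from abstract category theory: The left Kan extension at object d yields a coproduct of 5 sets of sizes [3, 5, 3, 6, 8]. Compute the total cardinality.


Pointwise, the left Kan extension (Lan_F H)(d) is the colimit, indexed
by the comma category (F downarrow d), of H composed with the
projection (F downarrow d) -> C. Here that colimit is given
as a coproduct (disjoint union) of sets, so its cardinality is the
sum of the sizes of the summands.
Coproduct of sets with sizes: 3 + 5 + 3 + 6 + 8
= 25

25


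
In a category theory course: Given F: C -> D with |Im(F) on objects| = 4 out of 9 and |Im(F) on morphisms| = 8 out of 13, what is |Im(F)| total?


The image of F consists of distinct objects and distinct morphisms.
|Im(F)| on objects = 4
|Im(F)| on morphisms = 8
Total image cardinality = 4 + 8 = 12

12


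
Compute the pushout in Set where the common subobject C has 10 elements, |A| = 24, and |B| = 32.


The pushout A +_C B identifies the images of C in A and B.
|A +_C B| = |A| + |B| - |C| (for injections).
= 24 + 32 - 10 = 46

46


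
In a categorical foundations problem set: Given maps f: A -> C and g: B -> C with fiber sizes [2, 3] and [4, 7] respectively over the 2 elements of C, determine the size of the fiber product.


The pullback A x_C B consists of pairs (a, b) with f(a) = g(b).
For each element c in C, the fiber product has |f^-1(c)| * |g^-1(c)| elements.
Summing over C: 2 * 4 + 3 * 7
= 8 + 21 = 29

29


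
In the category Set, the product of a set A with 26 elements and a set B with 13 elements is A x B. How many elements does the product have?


In Set, the product A x B is the Cartesian product.
By the universal property, |A x B| = |A| * |B|.
|A x B| = 26 * 13 = 338

338


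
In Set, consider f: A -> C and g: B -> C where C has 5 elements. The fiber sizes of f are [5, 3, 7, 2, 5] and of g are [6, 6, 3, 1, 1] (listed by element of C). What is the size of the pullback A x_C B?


The pullback A x_C B consists of pairs (a, b) with f(a) = g(b).
For each element c in C, the fiber product has |f^-1(c)| * |g^-1(c)| elements.
Summing over C: 5 * 6 + 3 * 6 + 7 * 3 + 2 * 1 + 5 * 1
= 30 + 18 + 21 + 2 + 5 = 76

76


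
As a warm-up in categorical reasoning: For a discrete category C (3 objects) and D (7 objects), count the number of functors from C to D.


A functor from a discrete category C to D is determined by
where each object maps. Each of the 3 objects of C can map
to any of the 7 objects of D independently.
Number of functors = 7^3 = 343

343


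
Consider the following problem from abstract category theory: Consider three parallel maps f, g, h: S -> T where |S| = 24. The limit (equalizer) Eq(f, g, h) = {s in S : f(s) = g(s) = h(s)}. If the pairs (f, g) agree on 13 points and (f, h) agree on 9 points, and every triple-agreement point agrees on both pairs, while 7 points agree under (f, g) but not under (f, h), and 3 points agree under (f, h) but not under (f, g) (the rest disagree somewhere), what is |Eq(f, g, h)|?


Eq(f, g, h) is the triple-agreement set: points in S where all three
maps take the same value. Using inclusion-exclusion on the pairwise data:
Pair (f, g) agrees on 13 points; pair (f, h) on 9 points.
Points agreeing under (f, g) but not (f, h) = 7; under (f, h) but not (f, g) = 3.
Triple-agreement = agreement-in-(f, g) minus points that agree under (f, g) but not (f, h):
|Eq(f, g, h)| = 13 - 7 = 6
(cross-check via (f, h): 9 - 3 = 6.)

6


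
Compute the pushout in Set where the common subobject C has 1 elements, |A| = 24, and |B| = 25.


The pushout A +_C B identifies the images of C in A and B.
|A +_C B| = |A| + |B| - |C| (for injections).
= 24 + 25 - 1 = 48

48


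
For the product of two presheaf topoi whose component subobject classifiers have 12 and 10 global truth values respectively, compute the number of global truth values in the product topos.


In a product of presheaf topoi E_1 x E_2, the subobject classifier
is Omega = Omega_1 x Omega_2 (componentwise), so
|Omega(top)| = |Omega_1(top_1)| * |Omega_2(top_2)|.
= 12 * 10 = 120.

120


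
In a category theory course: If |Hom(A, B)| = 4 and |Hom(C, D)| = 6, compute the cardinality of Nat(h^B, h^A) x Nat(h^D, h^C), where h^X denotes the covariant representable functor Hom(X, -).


By the Yoneda lemma, Nat(h^B, h^A) is isomorphic to Hom(A, B),
so |Nat(h^B, h^A)| = |Hom(A, B)| and |Nat(h^D, h^C)| = |Hom(C, D)|.
|Hom(A, B)| = 4, |Hom(C, D)| = 6.
|Nat(h^B, h^A) x Nat(h^D, h^C)| = 4 * 6 = 24

24


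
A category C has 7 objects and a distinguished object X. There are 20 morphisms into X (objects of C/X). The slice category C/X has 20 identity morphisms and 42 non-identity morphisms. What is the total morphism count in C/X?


In the slice category C/X, objects are morphisms to X.
Identity morphisms: 20 (one per object of C/X).
Non-identity morphisms: 42.
Total = 20 + 42 = 62

62


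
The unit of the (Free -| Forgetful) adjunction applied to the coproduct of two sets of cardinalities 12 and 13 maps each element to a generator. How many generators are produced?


The unit eta_X: X -> U(F(X)) of the Free-Forgetful adjunction
maps each element of X to a generator of F(X). For X = S + T (disjoint
union in Set), |S + T| = |S| + |T|.
Total mappings = 12 + 13 = 25.

25


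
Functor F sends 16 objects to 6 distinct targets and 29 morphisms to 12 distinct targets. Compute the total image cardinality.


The image of F consists of distinct objects and distinct morphisms.
|Im(F)| on objects = 6
|Im(F)| on morphisms = 12
Total image cardinality = 6 + 12 = 18

18


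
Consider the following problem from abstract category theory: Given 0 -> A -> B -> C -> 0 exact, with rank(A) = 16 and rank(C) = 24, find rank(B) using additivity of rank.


For a short exact sequence 0 -> A -> B -> C -> 0,
rank is additive: rank(B) = rank(A) + rank(C).
rank(B) = 16 + 24 = 40

40


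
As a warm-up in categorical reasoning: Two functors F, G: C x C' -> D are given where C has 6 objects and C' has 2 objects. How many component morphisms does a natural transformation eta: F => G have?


A natural transformation eta: F => G assigns one component morphism per
object of the domain category.
The domain is the product category C x C', so
|Ob(C x C')| = |Ob(C)| * |Ob(C')| = 6 * 2 = 12.
Therefore eta has 12 component morphisms.

12


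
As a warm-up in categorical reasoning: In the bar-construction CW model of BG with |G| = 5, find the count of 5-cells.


In the bar-construction CW model of BG, the n-cells are indexed by
n-tuples [g_1|...|g_n] of non-identity elements of G (degenerate
simplices with some g_i = e do not contribute cells), so there are
(|G| - 1)^n n-cells.
For dim = 5 with |G| = 5:
cells = (5 - 1)^5 = 4^5 = 1024

1024


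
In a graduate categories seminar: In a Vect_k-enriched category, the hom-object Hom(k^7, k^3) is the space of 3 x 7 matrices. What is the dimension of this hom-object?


In Vect-enriched categories, Hom(k^n, k^m) is the space of m x n matrices.
dim(Hom(k^7, k^3)) = 3 * 7 = 21

21


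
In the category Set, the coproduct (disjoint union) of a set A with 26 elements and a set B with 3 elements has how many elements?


In Set, the coproduct A + B is the disjoint union.
|A + B| = |A| + |B| = 26 + 3 = 29

29


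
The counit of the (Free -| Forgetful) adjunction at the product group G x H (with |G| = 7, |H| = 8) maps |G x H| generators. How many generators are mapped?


The counit epsilon_K: F(U(K)) -> K of the Free-Forgetful adjunction
maps |K| generators of F(U(K)) into K. For K = G x H (the product group),
|G x H| = |G| * |H|.
Total generators mapped = 7 * 8 = 56.

56


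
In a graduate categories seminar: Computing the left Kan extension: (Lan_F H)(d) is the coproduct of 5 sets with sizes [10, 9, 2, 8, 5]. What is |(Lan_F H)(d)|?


Pointwise, the left Kan extension (Lan_F H)(d) is the colimit, indexed
by the comma category (F downarrow d), of H composed with the
projection (F downarrow d) -> C. Here that colimit is given
as a coproduct (disjoint union) of sets, so its cardinality is the
sum of the sizes of the summands.
Coproduct of sets with sizes: 10 + 9 + 2 + 8 + 5
= 34

34


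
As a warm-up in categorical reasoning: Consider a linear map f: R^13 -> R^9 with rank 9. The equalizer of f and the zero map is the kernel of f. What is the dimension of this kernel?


The equalizer of f and the zero map is ker(f).
By the rank-nullity theorem: dim(ker(f)) = dim(domain) - rank(f).
dim(ker(f)) = 13 - 9 = 4

4


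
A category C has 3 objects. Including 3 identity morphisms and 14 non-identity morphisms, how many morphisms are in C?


Each object has an identity morphism, giving 3 identities.
Adding the 14 non-identity morphisms:
Total = 3 + 14 = 17

17


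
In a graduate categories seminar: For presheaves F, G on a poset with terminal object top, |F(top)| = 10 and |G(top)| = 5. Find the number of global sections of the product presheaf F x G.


Global sections of a presheaf on a poset with terminal top satisfy
Gamma(H) ~ H(top). Presheaves admit pointwise products, so
(F x G)(top) = F(top) x G(top) (Cartesian product).
|Gamma(F x G)| = |F(top)| * |G(top)| = 10 * 5 = 50.

50


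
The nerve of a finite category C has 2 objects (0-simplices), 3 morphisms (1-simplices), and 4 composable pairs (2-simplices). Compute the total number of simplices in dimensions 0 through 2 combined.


The 2-skeleton of the nerve N(C) consists of simplices in dimensions 0, 1, 2:
  |N(C)_0| = 2 (objects)
  |N(C)_1| = 3 (morphisms)
  |N(C)_2| = 4 (composable pairs)
Total = 2 + 3 + 4 = 9

9


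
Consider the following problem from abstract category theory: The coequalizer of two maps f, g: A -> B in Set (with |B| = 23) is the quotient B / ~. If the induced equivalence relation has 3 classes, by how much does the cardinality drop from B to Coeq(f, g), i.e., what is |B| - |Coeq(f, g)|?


The coequalizer Coeq(f, g) = B / ~ has one element per equivalence class.
|B| = 23, |Coeq(f, g)| = 3.
|B| - |Coeq(f, g)| = 23 - 3 = 20.

20


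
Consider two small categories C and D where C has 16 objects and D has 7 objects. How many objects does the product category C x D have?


The product category C x D has objects that are pairs (c, d).
Number of pairs = |Ob(C)| * |Ob(D)| = 16 * 7 = 112

112


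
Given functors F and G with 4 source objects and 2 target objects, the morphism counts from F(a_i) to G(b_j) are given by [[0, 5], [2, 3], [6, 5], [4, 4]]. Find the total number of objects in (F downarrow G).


Objects of (F downarrow G) are triples (a, b, h: F(a)->G(b)).
The count equals the sum of all entries in the hom-matrix.
sum(row 0) = 5
sum(row 1) = 5
sum(row 2) = 11
sum(row 3) = 8
Grand total = 29

29


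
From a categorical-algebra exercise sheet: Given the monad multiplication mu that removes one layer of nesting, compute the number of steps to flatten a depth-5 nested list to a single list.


Each application of mu: T^2 -> T removes one layer of nesting.
Starting at depth 5 (i.e., T^5(X)), we need to reach T(X).
Number of mu applications = 5 - 1 = 4

4


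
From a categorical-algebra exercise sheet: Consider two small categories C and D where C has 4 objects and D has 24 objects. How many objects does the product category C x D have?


The product category C x D has objects that are pairs (c, d).
Number of pairs = |Ob(C)| * |Ob(D)| = 4 * 24 = 96

96


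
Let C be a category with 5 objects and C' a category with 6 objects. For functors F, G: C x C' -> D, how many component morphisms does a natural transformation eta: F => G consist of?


A natural transformation eta: F => G assigns one component morphism per
object of the domain category.
The domain is the product category C x C', so
|Ob(C x C')| = |Ob(C)| * |Ob(C')| = 5 * 6 = 30.
Therefore eta has 30 component morphisms.

30


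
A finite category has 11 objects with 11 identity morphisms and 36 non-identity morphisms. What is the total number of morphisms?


Each object has an identity morphism, giving 11 identities.
Adding the 36 non-identity morphisms:
Total = 11 + 36 = 47

47


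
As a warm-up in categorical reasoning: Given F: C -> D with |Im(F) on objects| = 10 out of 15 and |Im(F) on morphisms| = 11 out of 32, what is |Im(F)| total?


The image of F consists of distinct objects and distinct morphisms.
|Im(F)| on objects = 10
|Im(F)| on morphisms = 11
Total image cardinality = 10 + 11 = 21

21


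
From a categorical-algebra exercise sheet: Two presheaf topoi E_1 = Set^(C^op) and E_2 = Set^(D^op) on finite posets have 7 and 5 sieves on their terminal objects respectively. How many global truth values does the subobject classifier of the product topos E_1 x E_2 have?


In a product of presheaf topoi E_1 x E_2, the subobject classifier
is Omega = Omega_1 x Omega_2 (componentwise), so
|Omega(top)| = |Omega_1(top_1)| * |Omega_2(top_2)|.
= 7 * 5 = 35.

35


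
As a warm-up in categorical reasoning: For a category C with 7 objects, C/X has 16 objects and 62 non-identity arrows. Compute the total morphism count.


In the slice category C/X, objects are morphisms to X.
Identity morphisms: 16 (one per object of C/X).
Non-identity morphisms: 62.
Total = 16 + 62 = 78

78


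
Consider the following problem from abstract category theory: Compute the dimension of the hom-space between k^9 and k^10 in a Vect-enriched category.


In Vect-enriched categories, Hom(k^n, k^m) is the space of m x n matrices.
dim(Hom(k^9, k^10)) = 10 * 9 = 90

90


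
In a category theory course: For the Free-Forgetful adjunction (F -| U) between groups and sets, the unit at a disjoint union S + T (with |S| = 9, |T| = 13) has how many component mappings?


The unit eta_X: X -> U(F(X)) of the Free-Forgetful adjunction
maps each element of X to a generator of F(X). For X = S + T (disjoint
union in Set), |S + T| = |S| + |T|.
Total mappings = 9 + 13 = 22.

22


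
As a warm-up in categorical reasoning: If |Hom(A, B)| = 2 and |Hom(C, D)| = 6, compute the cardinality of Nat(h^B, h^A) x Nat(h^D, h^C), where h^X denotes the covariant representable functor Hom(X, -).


By the Yoneda lemma, Nat(h^B, h^A) is isomorphic to Hom(A, B),
so |Nat(h^B, h^A)| = |Hom(A, B)| and |Nat(h^D, h^C)| = |Hom(C, D)|.
|Hom(A, B)| = 2, |Hom(C, D)| = 6.
|Nat(h^B, h^A) x Nat(h^D, h^C)| = 2 * 6 = 12

12


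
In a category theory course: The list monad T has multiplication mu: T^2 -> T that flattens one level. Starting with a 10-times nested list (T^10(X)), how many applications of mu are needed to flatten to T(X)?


Each application of mu: T^2 -> T removes one layer of nesting.
Starting at depth 10 (i.e., T^10(X)), we need to reach T(X).
Number of mu applications = 10 - 1 = 9

9


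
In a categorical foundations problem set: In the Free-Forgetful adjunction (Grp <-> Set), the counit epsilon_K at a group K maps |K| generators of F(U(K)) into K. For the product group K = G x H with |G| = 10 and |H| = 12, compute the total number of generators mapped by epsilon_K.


The counit epsilon_K: F(U(K)) -> K of the Free-Forgetful adjunction
maps |K| generators of F(U(K)) into K. For K = G x H (the product group),
|G x H| = |G| * |H|.
Total generators mapped = 10 * 12 = 120.

120


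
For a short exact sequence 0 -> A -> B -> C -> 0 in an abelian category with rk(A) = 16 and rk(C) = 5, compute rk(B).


For a short exact sequence 0 -> A -> B -> C -> 0,
rank is additive: rank(B) = rank(A) + rank(C).
rank(B) = 16 + 5 = 21

21


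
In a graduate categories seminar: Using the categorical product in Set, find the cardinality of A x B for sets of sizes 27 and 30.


In Set, the product A x B is the Cartesian product.
By the universal property, |A x B| = |A| * |B|.
|A x B| = 27 * 30 = 810

810


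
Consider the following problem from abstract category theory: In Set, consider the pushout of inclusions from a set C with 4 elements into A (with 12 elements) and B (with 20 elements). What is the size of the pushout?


The pushout A +_C B identifies the images of C in A and B.
|A +_C B| = |A| + |B| - |C| (for injections).
= 12 + 20 - 4 = 28

28


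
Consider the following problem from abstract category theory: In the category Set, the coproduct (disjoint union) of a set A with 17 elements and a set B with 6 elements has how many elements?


In Set, the coproduct A + B is the disjoint union.
|A + B| = |A| + |B| = 17 + 6 = 23

23


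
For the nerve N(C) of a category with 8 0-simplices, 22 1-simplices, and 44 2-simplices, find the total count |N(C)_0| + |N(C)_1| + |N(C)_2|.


The 2-skeleton of the nerve N(C) consists of simplices in dimensions 0, 1, 2:
  |N(C)_0| = 8 (objects)
  |N(C)_1| = 22 (morphisms)
  |N(C)_2| = 44 (composable pairs)
Total = 8 + 22 + 44 = 74

74


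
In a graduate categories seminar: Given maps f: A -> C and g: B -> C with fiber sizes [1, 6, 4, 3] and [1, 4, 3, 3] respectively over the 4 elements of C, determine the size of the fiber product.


The pullback A x_C B consists of pairs (a, b) with f(a) = g(b).
For each element c in C, the fiber product has |f^-1(c)| * |g^-1(c)| elements.
Summing over C: 1 * 1 + 6 * 4 + 4 * 3 + 3 * 3
= 1 + 24 + 12 + 9 = 46

46


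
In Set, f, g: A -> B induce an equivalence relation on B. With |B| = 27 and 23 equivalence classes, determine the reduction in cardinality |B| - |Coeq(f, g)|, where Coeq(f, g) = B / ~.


The coequalizer Coeq(f, g) = B / ~ has one element per equivalence class.
|B| = 27, |Coeq(f, g)| = 23.
|B| - |Coeq(f, g)| = 27 - 23 = 4.

4


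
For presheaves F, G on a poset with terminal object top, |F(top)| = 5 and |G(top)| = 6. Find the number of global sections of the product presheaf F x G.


Global sections of a presheaf on a poset with terminal top satisfy
Gamma(H) ~ H(top). Presheaves admit pointwise products, so
(F x G)(top) = F(top) x G(top) (Cartesian product).
|Gamma(F x G)| = |F(top)| * |G(top)| = 5 * 6 = 30.

30


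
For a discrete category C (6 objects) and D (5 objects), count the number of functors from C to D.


A functor from a discrete category C to D is determined by
where each object maps. Each of the 6 objects of C can map
to any of the 5 objects of D independently.
Number of functors = 5^6 = 15625

15625


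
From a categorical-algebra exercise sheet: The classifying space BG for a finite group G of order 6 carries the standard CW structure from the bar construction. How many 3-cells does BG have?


In the bar-construction CW model of BG, the n-cells are indexed by
n-tuples [g_1|...|g_n] of non-identity elements of G (degenerate
simplices with some g_i = e do not contribute cells), so there are
(|G| - 1)^n n-cells.
For dim = 3 with |G| = 6:
cells = (6 - 1)^3 = 5^3 = 125

125


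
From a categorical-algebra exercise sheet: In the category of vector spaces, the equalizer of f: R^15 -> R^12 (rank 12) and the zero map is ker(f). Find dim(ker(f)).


The equalizer of f and the zero map is ker(f).
By the rank-nullity theorem: dim(ker(f)) = dim(domain) - rank(f).
dim(ker(f)) = 15 - 12 = 3

3


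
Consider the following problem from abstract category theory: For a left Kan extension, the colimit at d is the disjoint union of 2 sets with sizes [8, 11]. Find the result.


Pointwise, the left Kan extension (Lan_F H)(d) is the colimit, indexed
by the comma category (F downarrow d), of H composed with the
projection (F downarrow d) -> C. Here that colimit is given
as a coproduct (disjoint union) of sets, so its cardinality is the
sum of the sizes of the summands.
Coproduct of sets with sizes: 8 + 11
= 19

19


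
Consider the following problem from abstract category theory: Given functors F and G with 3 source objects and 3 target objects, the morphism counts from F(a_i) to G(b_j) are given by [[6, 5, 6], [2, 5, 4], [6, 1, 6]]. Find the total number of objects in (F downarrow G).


Objects of (F downarrow G) are triples (a, b, h: F(a)->G(b)).
The count equals the sum of all entries in the hom-matrix.
sum(row 0) = 17
sum(row 1) = 11
sum(row 2) = 13
Grand total = 41

41


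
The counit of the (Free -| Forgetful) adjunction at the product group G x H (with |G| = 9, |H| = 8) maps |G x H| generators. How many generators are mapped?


The counit epsilon_K: F(U(K)) -> K of the Free-Forgetful adjunction
maps |K| generators of F(U(K)) into K. For K = G x H (the product group),
|G x H| = |G| * |H|.
Total generators mapped = 9 * 8 = 72.

72


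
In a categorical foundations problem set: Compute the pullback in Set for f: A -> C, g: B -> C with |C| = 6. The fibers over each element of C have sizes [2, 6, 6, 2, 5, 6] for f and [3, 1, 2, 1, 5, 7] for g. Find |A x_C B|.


The pullback A x_C B consists of pairs (a, b) with f(a) = g(b).
For each element c in C, the fiber product has |f^-1(c)| * |g^-1(c)| elements.
Summing over C: 2 * 3 + 6 * 1 + 6 * 2 + 2 * 1 + 5 * 5 + 6 * 7
= 6 + 6 + 12 + 2 + 25 + 42 = 93

93


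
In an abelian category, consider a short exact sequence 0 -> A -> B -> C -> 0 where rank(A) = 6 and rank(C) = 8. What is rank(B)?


For a short exact sequence 0 -> A -> B -> C -> 0,
rank is additive: rank(B) = rank(A) + rank(C).
rank(B) = 6 + 8 = 14

14


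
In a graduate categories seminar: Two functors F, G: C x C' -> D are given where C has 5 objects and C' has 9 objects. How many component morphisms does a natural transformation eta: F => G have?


A natural transformation eta: F => G assigns one component morphism per
object of the domain category.
The domain is the product category C x C', so
|Ob(C x C')| = |Ob(C)| * |Ob(C')| = 5 * 9 = 45.
Therefore eta has 45 component morphisms.

45


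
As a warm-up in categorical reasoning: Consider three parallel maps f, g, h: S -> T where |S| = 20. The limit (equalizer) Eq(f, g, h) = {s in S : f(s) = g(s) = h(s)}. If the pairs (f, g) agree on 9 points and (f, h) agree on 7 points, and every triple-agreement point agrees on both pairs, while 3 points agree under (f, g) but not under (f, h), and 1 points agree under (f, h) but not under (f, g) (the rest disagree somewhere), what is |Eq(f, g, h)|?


Eq(f, g, h) is the triple-agreement set: points in S where all three
maps take the same value. Using inclusion-exclusion on the pairwise data:
Pair (f, g) agrees on 9 points; pair (f, h) on 7 points.
Points agreeing under (f, g) but not (f, h) = 3; under (f, h) but not (f, g) = 1.
Triple-agreement = agreement-in-(f, g) minus points that agree under (f, g) but not (f, h):
|Eq(f, g, h)| = 9 - 3 = 6
(cross-check via (f, h): 7 - 1 = 6.)

6


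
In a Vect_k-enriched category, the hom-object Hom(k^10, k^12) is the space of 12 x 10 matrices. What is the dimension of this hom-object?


In Vect-enriched categories, Hom(k^n, k^m) is the space of m x n matrices.
dim(Hom(k^10, k^12)) = 12 * 10 = 120

120


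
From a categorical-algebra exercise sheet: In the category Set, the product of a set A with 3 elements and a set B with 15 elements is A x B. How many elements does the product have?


In Set, the product A x B is the Cartesian product.
By the universal property, |A x B| = |A| * |B|.
|A x B| = 3 * 15 = 45

45


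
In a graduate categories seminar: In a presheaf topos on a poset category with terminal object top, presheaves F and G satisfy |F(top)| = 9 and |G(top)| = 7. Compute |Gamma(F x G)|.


Global sections of a presheaf on a poset with terminal top satisfy
Gamma(H) ~ H(top). Presheaves admit pointwise products, so
(F x G)(top) = F(top) x G(top) (Cartesian product).
|Gamma(F x G)| = |F(top)| * |G(top)| = 9 * 7 = 63.

63


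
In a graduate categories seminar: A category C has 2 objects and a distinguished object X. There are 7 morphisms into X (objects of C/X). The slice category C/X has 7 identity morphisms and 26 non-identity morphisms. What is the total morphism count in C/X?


In the slice category C/X, objects are morphisms to X.
Identity morphisms: 7 (one per object of C/X).
Non-identity morphisms: 26.
Total = 7 + 26 = 33

33


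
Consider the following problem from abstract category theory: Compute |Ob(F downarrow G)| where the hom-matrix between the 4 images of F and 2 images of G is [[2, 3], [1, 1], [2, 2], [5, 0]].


Objects of (F downarrow G) are triples (a, b, h: F(a)->G(b)).
The count equals the sum of all entries in the hom-matrix.
sum(row 0) = 5
sum(row 1) = 2
sum(row 2) = 4
sum(row 3) = 5
Grand total = 16

16


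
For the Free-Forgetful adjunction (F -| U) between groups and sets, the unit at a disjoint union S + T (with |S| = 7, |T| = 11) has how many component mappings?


The unit eta_X: X -> U(F(X)) of the Free-Forgetful adjunction
maps each element of X to a generator of F(X). For X = S + T (disjoint
union in Set), |S + T| = |S| + |T|.
Total mappings = 7 + 11 = 18.

18


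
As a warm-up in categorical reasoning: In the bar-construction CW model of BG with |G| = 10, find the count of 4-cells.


In the bar-construction CW model of BG, the n-cells are indexed by
n-tuples [g_1|...|g_n] of non-identity elements of G (degenerate
simplices with some g_i = e do not contribute cells), so there are
(|G| - 1)^n n-cells.
For dim = 4 with |G| = 10:
cells = (10 - 1)^4 = 9^4 = 6561

6561


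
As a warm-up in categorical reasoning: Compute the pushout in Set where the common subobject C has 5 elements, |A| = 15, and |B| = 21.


The pushout A +_C B identifies the images of C in A and B.
|A +_C B| = |A| + |B| - |C| (for injections).
= 15 + 21 - 5 = 31

31


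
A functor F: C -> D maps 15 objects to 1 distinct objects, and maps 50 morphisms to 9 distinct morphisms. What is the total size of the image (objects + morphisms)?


The image of F consists of distinct objects and distinct morphisms.
|Im(F)| on objects = 1
|Im(F)| on morphisms = 9
Total image cardinality = 1 + 9 = 10

10


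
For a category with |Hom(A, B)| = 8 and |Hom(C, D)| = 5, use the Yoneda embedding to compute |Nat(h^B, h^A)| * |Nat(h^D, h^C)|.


By the Yoneda lemma, Nat(h^B, h^A) is isomorphic to Hom(A, B),
so |Nat(h^B, h^A)| = |Hom(A, B)| and |Nat(h^D, h^C)| = |Hom(C, D)|.
|Hom(A, B)| = 8, |Hom(C, D)| = 5.
|Nat(h^B, h^A) x Nat(h^D, h^C)| = 8 * 5 = 40

40


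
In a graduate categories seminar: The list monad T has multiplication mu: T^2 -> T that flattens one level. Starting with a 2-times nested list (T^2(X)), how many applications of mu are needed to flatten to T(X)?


Each application of mu: T^2 -> T removes one layer of nesting.
Starting at depth 2 (i.e., T^2(X)), we need to reach T(X).
Number of mu applications = 2 - 1 = 1

1
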